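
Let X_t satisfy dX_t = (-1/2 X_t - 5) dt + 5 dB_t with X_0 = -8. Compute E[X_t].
E[X_t] = -10 + 2*exp(-t/2)

Taking expectations and using E[dB_t] = 0, the mean m(t) = E[X_t] satisfies the ODE m'(t) = a m(t) + b with m(0) = x_0. With a = -1/2, b = -5, x_0 = -8, the solution is
  m(t) = x_0 * exp(a t) + (b/a) * (exp(a t) - 1)
       = (-8) * exp((-1/2) t) + ((-5)/(-1/2)) * (exp((-1/2) t) - 1)
       = -10 + 2*exp(-t/2).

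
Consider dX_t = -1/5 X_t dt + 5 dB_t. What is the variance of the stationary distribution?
lim Var(X_t) = 125/2

The OU SDE dX = -theta X dt + sigma dB admits the integrating factor exp(theta t): d(exp(theta t) X_t) = sigma exp(theta t) dB_t. Integrating from 0 to t gives X_t = x_0 * exp(-theta t) + sigma * int_0^t exp(-theta (t-s)) dB_s for any initial x_0. The Itô integral has variance (by the Itô isometry) sigma^2 * int_0^t exp(-2 theta (t - s)) ds = sigma^2 * (1 - exp(-2 theta t)) / (2 theta), independent of x_0.
With theta = 1/5, sigma = 5:
  Var(X_t) = (5)^2 * (1 - exp(-2*1/5 t)) / (2 * 1/5) = 125/2 - 125*exp(-2*t/5)/2.
As t -> infinity, exp(-2*1/5 t) -> 0, so the stationary variance is sigma^2 / (2 theta) = 125/2.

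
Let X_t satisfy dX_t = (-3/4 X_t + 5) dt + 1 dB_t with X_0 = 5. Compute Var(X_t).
Var(X_t) = 2/3 - 2*exp(-3*t/2)/3

The variance V(t) = Var(X_t) satisfies V'(t) = 2 a V(t) + c^2 with V(0) = 0 (drift coefficient is linear in X, diffusion is constant). With a = -3/4, c = 1, the solution is
  V(t) = (c^2 / (2 a)) * (exp(2 a t) - 1)
       = (1^2 / (2*(-3/4))) * (exp((-3/2) t) - 1)
       = 2/3 - 2*exp(-3*t/2)/3.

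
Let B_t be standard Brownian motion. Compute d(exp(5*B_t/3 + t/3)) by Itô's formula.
d(exp(5*B_t/3 + t/3)) = (31*exp(5*B_t/3 + t/3)/18) dt + (5*exp(5*B_t/3 + t/3)/3) dB_t

Itô's formula for f(t, x): d f(t, B_t) = (f_t + (1/2) f_xx) dt + f_x dB_t. Compute partials of f(t, x) = exp(t/3 + 5*x/3):
  f_t(t,x)  = exp(t/3 + 5*x/3)/3
  f_x(t,x)  = 5*exp(t/3 + 5*x/3)/3
  f_xx(t,x) = 25*exp(t/3 + 5*x/3)/9
Assemble drift = f_t + (1/2) f_xx = 31*exp(t/3 + 5*x/3)/18 and diffusion = f_x = 5*exp(t/3 + 5*x/3)/3. Substituting x = B_t:
  d(exp(5*B_t/3 + t/3)) = (31*exp(5*B_t/3 + t/3)/18) dt + (5*exp(5*B_t/3 + t/3)/3) dB_t.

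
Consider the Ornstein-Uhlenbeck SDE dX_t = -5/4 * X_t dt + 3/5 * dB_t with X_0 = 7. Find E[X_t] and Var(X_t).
E[X_t] = 7*exp(-5*t/4); Var(X_t) = 18/125 - 18*exp(-5*t/2)/125

The OU SDE dX = -theta X dt + sigma dB admits the integrating factor exp(theta t): d(exp(theta t) X_t) = sigma exp(theta t) dB_t. Integrating from 0 to t:
  X_t = x_0 * exp(-theta t) + sigma * int_0^t exp(-theta (t-s)) dB_s.
The Itô integral has mean 0 and (by the Itô isometry) variance sigma^2 * int_0^t exp(-2 theta (t - s)) ds = sigma^2 * (1 - exp(-2 theta t)) / (2 theta).
With theta = 5/4, sigma = 3/5, x_0 = 7:
  E[X_t] = 7 * exp(-5/4 t) = 7*exp(-5*t/4)
  Var(X_t) = (3/5)^2 * (1 - exp(-2*5/4 t)) / (2 * 5/4) = 18/125 - 18*exp(-5*t/2)/125.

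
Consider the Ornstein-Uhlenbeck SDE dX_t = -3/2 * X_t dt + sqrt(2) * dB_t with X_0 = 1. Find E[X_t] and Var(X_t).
E[X_t] = exp(-3*t/2); Var(X_t) = 2/3 - 2*exp(-3*t)/3

The OU SDE dX = -theta X dt + sigma dB admits the integrating factor exp(theta t): d(exp(theta t) X_t) = sigma exp(theta t) dB_t. Integrating from 0 to t:
  X_t = x_0 * exp(-theta t) + sigma * int_0^t exp(-theta (t-s)) dB_s.
The Itô integral has mean 0 and (by the Itô isometry) variance sigma^2 * int_0^t exp(-2 theta (t - s)) ds = sigma^2 * (1 - exp(-2 theta t)) / (2 theta).
With theta = 3/2, sigma = sqrt(2), x_0 = 1:
  E[X_t] = 1 * exp(-3/2 t) = exp(-3*t/2)
  Var(X_t) = (sqrt(2))^2 * (1 - exp(-2*3/2 t)) / (2 * 3/2) = 2/3 - 2*exp(-3*t)/3.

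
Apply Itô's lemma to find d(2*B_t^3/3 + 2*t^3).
d(2*B_t^3/3 + 2*t^3) = (2*B_t + 6*t^2) dt + (2*B_t^2) dB_t

Itô's formula for f(t, x): d f(t, B_t) = (f_t + (1/2) f_xx) dt + f_x dB_t. Compute partials of f(t, x) = 2*t^3 + 2*x^3/3:
  f_t(t,x)  = 6*t^2
  f_x(t,x)  = 2*x^2
  f_xx(t,x) = 4*x
Assemble drift = f_t + (1/2) f_xx = 6*t^2 + 2*x and diffusion = f_x = 2*x^2. Substituting x = B_t:
  d(2*B_t^3/3 + 2*t^3) = (2*B_t + 6*t^2) dt + (2*B_t^2) dB_t.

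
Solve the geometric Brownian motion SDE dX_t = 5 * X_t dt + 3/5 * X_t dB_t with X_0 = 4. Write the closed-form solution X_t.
X_t = 4 * exp((241/50) * t + (3/5) * B_t)

For GBM dX = mu X dt + sigma X dB with X_0 = x_0, apply Itô to Y = log X: dY = (mu - sigma^2/2) dt + sigma dB, so Y_t = log(x_0) + (mu - sigma^2/2) t + sigma B_t and hence X_t = x_0 * exp((mu - sigma^2/2) t + sigma B_t).
With mu = 5, sigma = 3/5, x_0 = 4, this gives:
  X_t = 4 * exp((241/50) * t + (3/5) * B_t).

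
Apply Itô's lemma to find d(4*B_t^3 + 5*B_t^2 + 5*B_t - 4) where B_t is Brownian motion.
d(4*B_t^3 + 5*B_t^2 + 5*B_t - 4) = (12*B_t + 5) dt + (12*B_t^2 + 10*B_t + 5) dB_t

Itô's formula for f(B_t) gives d f(B_t) = f'(B_t) dB_t + (1/2) f''(B_t) dt. Compute derivatives of f(x) = 4*x^3 + 5*x^2 + 5*x - 4:
  f'(x)  = 12*x^2 + 10*x + 5
  f''(x) = 24*x + 10
Substitute x = B_t and multiply the f'' term by 1/2:
  drift     = (1/2) * (24*x + 10) evaluated at B_t = 12*B_t + 5
  diffusion = (12*x^2 + 10*x + 5) evaluated at B_t = 12*B_t^2 + 10*B_t + 5
Therefore d(4*B_t^3 + 5*B_t^2 + 5*B_t - 4) = (12*B_t + 5) dt + (12*B_t^2 + 10*B_t + 5) dB_t.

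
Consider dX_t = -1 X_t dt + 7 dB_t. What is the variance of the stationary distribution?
lim Var(X_t) = 49/2

The OU SDE dX = -theta X dt + sigma dB admits the integrating factor exp(theta t): d(exp(theta t) X_t) = sigma exp(theta t) dB_t. Integrating from 0 to t gives X_t = x_0 * exp(-theta t) + sigma * int_0^t exp(-theta (t-s)) dB_s for any initial x_0. The Itô integral has variance (by the Itô isometry) sigma^2 * int_0^t exp(-2 theta (t - s)) ds = sigma^2 * (1 - exp(-2 theta t)) / (2 theta), independent of x_0.
With theta = 1, sigma = 7:
  Var(X_t) = (7)^2 * (1 - exp(-2*1 t)) / (2 * 1) = 49/2 - 49*exp(-2*t)/2.
As t -> infinity, exp(-2*1 t) -> 0, so the stationary variance is sigma^2 / (2 theta) = 49/2.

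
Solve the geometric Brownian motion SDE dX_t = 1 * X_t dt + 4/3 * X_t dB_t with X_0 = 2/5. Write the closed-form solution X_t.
X_t = 2/5 * exp((1/9) * t + (4/3) * B_t)

For GBM dX = mu X dt + sigma X dB with X_0 = x_0, apply Itô to Y = log X: dY = (mu - sigma^2/2) dt + sigma dB, so Y_t = log(x_0) + (mu - sigma^2/2) t + sigma B_t and hence X_t = x_0 * exp((mu - sigma^2/2) t + sigma B_t).
With mu = 1, sigma = 4/3, x_0 = 2/5, this gives:
  X_t = 2/5 * exp((1/9) * t + (4/3) * B_t).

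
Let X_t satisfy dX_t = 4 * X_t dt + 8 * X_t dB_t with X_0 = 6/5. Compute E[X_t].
E[X_t] = 6*exp(4*t)/5

For GBM dX = mu X dt + sigma X dB with X_0 = x_0, apply Itô to Y = log X: dY = (mu - sigma^2/2) dt + sigma dB, so Y_t = log(x_0) + (mu - sigma^2/2) t + sigma B_t and hence X_t = x_0 * exp((mu - sigma^2/2) t + sigma B_t).
With mu = 4, sigma = 8, x_0 = 6/5, this gives:
  X_t = 6/5 * exp((-28) * t + (8) * B_t).
Since sigma*B_t ~ Normal(0, sigma^2 t), E[exp(sigma*B_t)] = exp(sigma^2 t / 2); so E[X_t] = x_0 * exp((mu - sigma^2/2) t) * exp(sigma^2 t / 2) = x_0 * exp(mu t) = 6*exp(4*t)/5.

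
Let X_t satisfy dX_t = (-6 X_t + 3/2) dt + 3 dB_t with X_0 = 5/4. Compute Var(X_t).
Var(X_t) = 3/4 - 3*exp(-12*t)/4

The variance V(t) = Var(X_t) satisfies V'(t) = 2 a V(t) + c^2 with V(0) = 0 (drift coefficient is linear in X, diffusion is constant). With a = -6, c = 3, the solution is
  V(t) = (c^2 / (2 a)) * (exp(2 a t) - 1)
       = (3^2 / (2*(-6))) * (exp((-12) t) - 1)
       = 3/4 - 3*exp(-12*t)/4.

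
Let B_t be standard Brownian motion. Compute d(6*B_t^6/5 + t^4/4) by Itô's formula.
d(6*B_t^6/5 + t^4/4) = (18*B_t^4 + t^3) dt + (36*B_t^5/5) dB_t

Itô's formula for f(t, x): d f(t, B_t) = (f_t + (1/2) f_xx) dt + f_x dB_t. Compute partials of f(t, x) = t^4/4 + 6*x^6/5:
  f_t(t,x)  = t^3
  f_x(t,x)  = 36*x^5/5
  f_xx(t,x) = 36*x^4
Assemble drift = f_t + (1/2) f_xx = t^3 + 18*x^4 and diffusion = f_x = 36*x^5/5. Substituting x = B_t:
  d(6*B_t^6/5 + t^4/4) = (18*B_t^4 + t^3) dt + (36*B_t^5/5) dB_t.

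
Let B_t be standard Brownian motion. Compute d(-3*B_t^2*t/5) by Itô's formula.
d(-3*B_t^2*t/5) = (-3*B_t^2/5 - 3*t/5) dt + (-6*B_t*t/5) dB_t

Itô's formula for f(t, x): d f(t, B_t) = (f_t + (1/2) f_xx) dt + f_x dB_t. Compute partials of f(t, x) = -3*t*x^2/5:
  f_t(t,x)  = -3*x^2/5
  f_x(t,x)  = -6*t*x/5
  f_xx(t,x) = -6*t/5
Assemble drift = f_t + (1/2) f_xx = -3*t/5 - 3*x^2/5 and diffusion = f_x = -6*t*x/5. Substituting x = B_t:
  d(-3*B_t^2*t/5) = (-3*B_t^2/5 - 3*t/5) dt + (-6*B_t*t/5) dB_t.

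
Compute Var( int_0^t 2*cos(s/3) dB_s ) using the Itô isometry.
Var = 2*t + 3*sin(2*t/3)

The Itô integral of a deterministic integrand f(s) has mean 0 because each increment f(s) * (B_{s+ds} - B_s) has mean 0. By the Itô isometry:
  Var( int_0^t f(s) dB_s ) = E[ (int_0^t f(s) dB_s)^2 ] = int_0^t f(s)^2 ds.
Here f(s) = 2*cos(s/3), so f(s)^2 = 4*cos(s/3)^2. Integrate:
  int_0^t (4*cos(s/3)^2) ds = 2*t + 3*sin(2*t/3).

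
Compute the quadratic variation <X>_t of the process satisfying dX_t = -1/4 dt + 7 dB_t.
<X>_t = 49*t

For an Itô process dX_t = a(t) dt + b(t) dB_t, the quadratic variation is <X>_t = int_0^t b(s)^2 ds (the drift term does not contribute). Here b(s) = 7, so
  b(s)^2 = 49.
Integrating from 0 to t:
  <X>_t = int_0^t (49) ds = 49*t.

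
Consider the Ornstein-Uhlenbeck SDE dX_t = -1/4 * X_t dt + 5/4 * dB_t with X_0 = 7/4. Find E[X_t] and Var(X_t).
E[X_t] = 7*exp(-t/4)/4; Var(X_t) = 25/8 - 25*exp(-t/2)/8

The OU SDE dX = -theta X dt + sigma dB admits the integrating factor exp(theta t): d(exp(theta t) X_t) = sigma exp(theta t) dB_t. Integrating from 0 to t:
  X_t = x_0 * exp(-theta t) + sigma * int_0^t exp(-theta (t-s)) dB_s.
The Itô integral has mean 0 and (by the Itô isometry) variance sigma^2 * int_0^t exp(-2 theta (t - s)) ds = sigma^2 * (1 - exp(-2 theta t)) / (2 theta).
With theta = 1/4, sigma = 5/4, x_0 = 7/4:
  E[X_t] = 7/4 * exp(-1/4 t) = 7*exp(-t/4)/4
  Var(X_t) = (5/4)^2 * (1 - exp(-2*1/4 t)) / (2 * 1/4) = 25/8 - 25*exp(-t/2)/8.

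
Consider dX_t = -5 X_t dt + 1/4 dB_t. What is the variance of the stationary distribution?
lim Var(X_t) = 1/160

The OU SDE dX = -theta X dt + sigma dB admits the integrating factor exp(theta t): d(exp(theta t) X_t) = sigma exp(theta t) dB_t. Integrating from 0 to t gives X_t = x_0 * exp(-theta t) + sigma * int_0^t exp(-theta (t-s)) dB_s for any initial x_0. The Itô integral has variance (by the Itô isometry) sigma^2 * int_0^t exp(-2 theta (t - s)) ds = sigma^2 * (1 - exp(-2 theta t)) / (2 theta), independent of x_0.
With theta = 5, sigma = 1/4:
  Var(X_t) = (1/4)^2 * (1 - exp(-2*5 t)) / (2 * 5) = 1/160 - exp(-10*t)/160.
As t -> infinity, exp(-2*5 t) -> 0, so the stationary variance is sigma^2 / (2 theta) = 1/160.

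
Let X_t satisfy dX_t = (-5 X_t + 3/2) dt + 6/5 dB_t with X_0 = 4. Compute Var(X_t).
Var(X_t) = 18/125 - 18*exp(-10*t)/125

The variance V(t) = Var(X_t) satisfies V'(t) = 2 a V(t) + c^2 with V(0) = 0 (drift coefficient is linear in X, diffusion is constant). With a = -5, c = 6/5, the solution is
  V(t) = (c^2 / (2 a)) * (exp(2 a t) - 1)
       = ((6/5)^2 / (2*(-5))) * (exp((-10) t) - 1)
       = 18/125 - 18*exp(-10*t)/125.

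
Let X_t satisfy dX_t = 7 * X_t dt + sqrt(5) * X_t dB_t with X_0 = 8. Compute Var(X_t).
Var(X_t) = 64*(exp(5*t) - 1)*exp(14*t)

For GBM dX = mu X dt + sigma X dB with X_0 = x_0, apply Itô to Y = log X: dY = (mu - sigma^2/2) dt + sigma dB, so Y_t = log(x_0) + (mu - sigma^2/2) t + sigma B_t and hence X_t = x_0 * exp((mu - sigma^2/2) t + sigma B_t).
With mu = 7, sigma = sqrt(5), x_0 = 8, this gives:
  X_t = 8 * exp((9/2) * t + (sqrt(5)) * B_t).
Since sigma*B_t ~ Normal(0, sigma^2 t), E[exp(sigma*B_t)] = exp(sigma^2 t / 2); so E[X_t] = x_0 * exp((mu - sigma^2/2) t) * exp(sigma^2 t / 2) = x_0 * exp(mu t) = 8*exp(7*t).
Var(X_t) = E[X_t^2] - (E[X_t])^2 = x_0^2 * exp(2 mu t) * (exp(sigma^2 t) - 1) = 64*(exp(5*t) - 1)*exp(14*t).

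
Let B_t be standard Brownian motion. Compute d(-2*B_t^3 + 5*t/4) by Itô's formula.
d(-2*B_t^3 + 5*t/4) = (5/4 - 6*B_t) dt + (-6*B_t^2) dB_t

Itô's formula for f(t, x): d f(t, B_t) = (f_t + (1/2) f_xx) dt + f_x dB_t. Compute partials of f(t, x) = 5*t/4 - 2*x^3:
  f_t(t,x)  = 5/4
  f_x(t,x)  = -6*x^2
  f_xx(t,x) = -12*x
Assemble drift = f_t + (1/2) f_xx = 5/4 - 6*x and diffusion = f_x = -6*x^2. Substituting x = B_t:
  d(-2*B_t^3 + 5*t/4) = (5/4 - 6*B_t) dt + (-6*B_t^2) dB_t.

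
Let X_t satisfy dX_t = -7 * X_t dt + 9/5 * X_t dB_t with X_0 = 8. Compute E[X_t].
E[X_t] = 8*exp(-7*t)

For GBM dX = mu X dt + sigma X dB with X_0 = x_0, apply Itô to Y = log X: dY = (mu - sigma^2/2) dt + sigma dB, so Y_t = log(x_0) + (mu - sigma^2/2) t + sigma B_t and hence X_t = x_0 * exp((mu - sigma^2/2) t + sigma B_t).
With mu = -7, sigma = 9/5, x_0 = 8, this gives:
  X_t = 8 * exp((-431/50) * t + (9/5) * B_t).
Since sigma*B_t ~ Normal(0, sigma^2 t), E[exp(sigma*B_t)] = exp(sigma^2 t / 2); so E[X_t] = x_0 * exp((mu - sigma^2/2) t) * exp(sigma^2 t / 2) = x_0 * exp(mu t) = 8*exp(-7*t).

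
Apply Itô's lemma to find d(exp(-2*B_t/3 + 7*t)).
d(exp(-2*B_t/3 + 7*t)) = (65*exp(-2*B_t/3 + 7*t)/9) dt + (-2*exp(-2*B_t/3 + 7*t)/3) dB_t

Itô's formula for f(t, x): d f(t, B_t) = (f_t + (1/2) f_xx) dt + f_x dB_t. Compute partials of f(t, x) = exp(7*t - 2*x/3):
  f_t(t,x)  = 7*exp(7*t - 2*x/3)
  f_x(t,x)  = -2*exp(7*t - 2*x/3)/3
  f_xx(t,x) = 4*exp(7*t - 2*x/3)/9
Assemble drift = f_t + (1/2) f_xx = 65*exp(7*t - 2*x/3)/9 and diffusion = f_x = -2*exp(7*t - 2*x/3)/3. Substituting x = B_t:
  d(exp(-2*B_t/3 + 7*t)) = (65*exp(-2*B_t/3 + 7*t)/9) dt + (-2*exp(-2*B_t/3 + 7*t)/3) dB_t.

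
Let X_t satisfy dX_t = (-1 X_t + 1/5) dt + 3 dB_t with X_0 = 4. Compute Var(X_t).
Var(X_t) = 9/2 - 9*exp(-2*t)/2

The variance V(t) = Var(X_t) satisfies V'(t) = 2 a V(t) + c^2 with V(0) = 0 (drift coefficient is linear in X, diffusion is constant). With a = -1, c = 3, the solution is
  V(t) = (c^2 / (2 a)) * (exp(2 a t) - 1)
       = (3^2 / (2*(-1))) * (exp((-2) t) - 1)
       = 9/2 - 9*exp(-2*t)/2.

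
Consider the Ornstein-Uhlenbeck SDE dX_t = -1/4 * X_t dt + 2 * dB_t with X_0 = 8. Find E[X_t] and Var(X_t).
E[X_t] = 8*exp(-t/4); Var(X_t) = 8 - 8*exp(-t/2)

The OU SDE dX = -theta X dt + sigma dB admits the integrating factor exp(theta t): d(exp(theta t) X_t) = sigma exp(theta t) dB_t. Integrating from 0 to t:
  X_t = x_0 * exp(-theta t) + sigma * int_0^t exp(-theta (t-s)) dB_s.
The Itô integral has mean 0 and (by the Itô isometry) variance sigma^2 * int_0^t exp(-2 theta (t - s)) ds = sigma^2 * (1 - exp(-2 theta t)) / (2 theta).
With theta = 1/4, sigma = 2, x_0 = 8:
  E[X_t] = 8 * exp(-1/4 t) = 8*exp(-t/4)
  Var(X_t) = (2)^2 * (1 - exp(-2*1/4 t)) / (2 * 1/4) = 8 - 8*exp(-t/2).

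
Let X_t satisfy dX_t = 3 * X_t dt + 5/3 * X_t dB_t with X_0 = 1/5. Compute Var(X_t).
Var(X_t) = (exp(25*t/9) - 1)*exp(6*t)/25

For GBM dX = mu X dt + sigma X dB with X_0 = x_0, apply Itô to Y = log X: dY = (mu - sigma^2/2) dt + sigma dB, so Y_t = log(x_0) + (mu - sigma^2/2) t + sigma B_t and hence X_t = x_0 * exp((mu - sigma^2/2) t + sigma B_t).
With mu = 3, sigma = 5/3, x_0 = 1/5, this gives:
  X_t = 1/5 * exp((29/18) * t + (5/3) * B_t).
Since sigma*B_t ~ Normal(0, sigma^2 t), E[exp(sigma*B_t)] = exp(sigma^2 t / 2); so E[X_t] = x_0 * exp((mu - sigma^2/2) t) * exp(sigma^2 t / 2) = x_0 * exp(mu t) = exp(3*t)/5.
Var(X_t) = E[X_t^2] - (E[X_t])^2 = x_0^2 * exp(2 mu t) * (exp(sigma^2 t) - 1) = (exp(25*t/9) - 1)*exp(6*t)/25.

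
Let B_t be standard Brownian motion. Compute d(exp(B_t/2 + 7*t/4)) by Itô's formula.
d(exp(B_t/2 + 7*t/4)) = (15*exp(B_t/2 + 7*t/4)/8) dt + (exp(B_t/2 + 7*t/4)/2) dB_t

Itô's formula for f(t, x): d f(t, B_t) = (f_t + (1/2) f_xx) dt + f_x dB_t. Compute partials of f(t, x) = exp(7*t/4 + x/2):
  f_t(t,x)  = 7*exp(7*t/4 + x/2)/4
  f_x(t,x)  = exp(7*t/4 + x/2)/2
  f_xx(t,x) = exp(7*t/4 + x/2)/4
Assemble drift = f_t + (1/2) f_xx = 15*exp(7*t/4 + x/2)/8 and diffusion = f_x = exp(7*t/4 + x/2)/2. Substituting x = B_t:
  d(exp(B_t/2 + 7*t/4)) = (15*exp(B_t/2 + 7*t/4)/8) dt + (exp(B_t/2 + 7*t/4)/2) dB_t.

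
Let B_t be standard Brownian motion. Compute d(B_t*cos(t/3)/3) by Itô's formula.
d(B_t*cos(t/3)/3) = (-B_t*sin(t/3)/9) dt + (cos(t/3)/3) dB_t

Itô's formula for f(t, x): d f(t, B_t) = (f_t + (1/2) f_xx) dt + f_x dB_t. Compute partials of f(t, x) = x*cos(t/3)/3:
  f_t(t,x)  = -x*sin(t/3)/9
  f_x(t,x)  = cos(t/3)/3
  f_xx(t,x) = 0
Assemble drift = f_t + (1/2) f_xx = -x*sin(t/3)/9 and diffusion = f_x = cos(t/3)/3. Substituting x = B_t:
  d(B_t*cos(t/3)/3) = (-B_t*sin(t/3)/9) dt + (cos(t/3)/3) dB_t.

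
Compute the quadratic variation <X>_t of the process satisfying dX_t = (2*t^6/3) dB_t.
<X>_t = 4*t^13/117

For an Itô process dX_t = a(t) dt + b(t) dB_t, the quadratic variation is <X>_t = int_0^t b(s)^2 ds (the drift term does not contribute). Here b(s) = 2*s^6/3, so
  b(s)^2 = 4*s^12/9.
Integrating from 0 to t:
  <X>_t = int_0^t (4*s^12/9) ds = 4*t^13/117.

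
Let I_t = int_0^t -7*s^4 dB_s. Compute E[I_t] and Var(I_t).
E[I_t] = 0; Var(I_t) = 49*t^9/9

The Itô integral of a deterministic integrand f(s) has mean 0 because each increment f(s) * (B_{s+ds} - B_s) has mean 0. By the Itô isometry:
  Var( int_0^t f(s) dB_s ) = E[ (int_0^t f(s) dB_s)^2 ] = int_0^t f(s)^2 ds.
Here f(s) = -7*s^4, so f(s)^2 = 49*s^8. Integrate:
  int_0^t (49*s^8) ds = 49*t^9/9.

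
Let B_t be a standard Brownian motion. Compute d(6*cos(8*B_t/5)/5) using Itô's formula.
d(6*cos(8*B_t/5)/5) = (-192*cos(8*B_t/5)/125) dt + (-48*sin(8*B_t/5)/25) dB_t

Itô's formula for f(B_t) gives d f(B_t) = f'(B_t) dB_t + (1/2) f''(B_t) dt. Compute derivatives of f(x) = 6*cos(8*x/5)/5:
  f'(x)  = -48*sin(8*x/5)/25
  f''(x) = -384*cos(8*x/5)/125
Substitute x = B_t and multiply the f'' term by 1/2:
  drift     = (1/2) * (-384*cos(8*x/5)/125) evaluated at B_t = -192*cos(8*B_t/5)/125
  diffusion = (-48*sin(8*x/5)/25) evaluated at B_t = -48*sin(8*B_t/5)/25
Therefore d(6*cos(8*B_t/5)/5) = (-192*cos(8*B_t/5)/125) dt + (-48*sin(8*B_t/5)/25) dB_t.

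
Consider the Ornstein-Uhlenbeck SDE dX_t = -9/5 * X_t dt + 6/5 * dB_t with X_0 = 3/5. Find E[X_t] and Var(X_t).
E[X_t] = 3*exp(-9*t/5)/5; Var(X_t) = 2/5 - 2*exp(-18*t/5)/5

The OU SDE dX = -theta X dt + sigma dB admits the integrating factor exp(theta t): d(exp(theta t) X_t) = sigma exp(theta t) dB_t. Integrating from 0 to t:
  X_t = x_0 * exp(-theta t) + sigma * int_0^t exp(-theta (t-s)) dB_s.
The Itô integral has mean 0 and (by the Itô isometry) variance sigma^2 * int_0^t exp(-2 theta (t - s)) ds = sigma^2 * (1 - exp(-2 theta t)) / (2 theta).
With theta = 9/5, sigma = 6/5, x_0 = 3/5:
  E[X_t] = 3/5 * exp(-9/5 t) = 3*exp(-9*t/5)/5
  Var(X_t) = (6/5)^2 * (1 - exp(-2*9/5 t)) / (2 * 9/5) = 2/5 - 2*exp(-18*t/5)/5.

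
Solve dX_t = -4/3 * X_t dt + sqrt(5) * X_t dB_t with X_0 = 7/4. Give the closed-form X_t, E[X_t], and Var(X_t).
X_t = 7/4 * exp((-23/6) t + (sqrt(5)) B_t); E[X_t] = 7*exp(-4*t/3)/4; Var(X_t) = (49*exp(5*t) - 49)*exp(-8*t/3)/16

For GBM dX = mu X dt + sigma X dB with X_0 = x_0, apply Itô to Y = log X: dY = (mu - sigma^2/2) dt + sigma dB, so Y_t = log(x_0) + (mu - sigma^2/2) t + sigma B_t and hence X_t = x_0 * exp((mu - sigma^2/2) t + sigma B_t).
With mu = -4/3, sigma = sqrt(5), x_0 = 7/4, this gives:
  X_t = 7/4 * exp((-23/6) * t + (sqrt(5)) * B_t).
Since sigma*B_t ~ Normal(0, sigma^2 t), E[exp(sigma*B_t)] = exp(sigma^2 t / 2); so E[X_t] = x_0 * exp((mu - sigma^2/2) t) * exp(sigma^2 t / 2) = x_0 * exp(mu t) = 7*exp(-4*t/3)/4.
Var(X_t) = E[X_t^2] - (E[X_t])^2 = x_0^2 * exp(2 mu t) * (exp(sigma^2 t) - 1) = (49*exp(5*t) - 49)*exp(-8*t/3)/16.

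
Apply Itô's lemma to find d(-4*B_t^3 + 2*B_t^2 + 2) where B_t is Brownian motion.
d(-4*B_t^3 + 2*B_t^2 + 2) = (2 - 12*B_t) dt + (4*B_t*(1 - 3*B_t)) dB_t

Itô's formula for f(B_t) gives d f(B_t) = f'(B_t) dB_t + (1/2) f''(B_t) dt. Compute derivatives of f(x) = -4*x^3 + 2*x^2 + 2:
  f'(x)  = 4*x*(1 - 3*x)
  f''(x) = 4 - 24*x
Substitute x = B_t and multiply the f'' term by 1/2:
  drift     = (1/2) * (4 - 24*x) evaluated at B_t = 2 - 12*B_t
  diffusion = (4*x*(1 - 3*x)) evaluated at B_t = 4*B_t*(1 - 3*B_t)
Therefore d(-4*B_t^3 + 2*B_t^2 + 2) = (2 - 12*B_t) dt + (4*B_t*(1 - 3*B_t)) dB_t.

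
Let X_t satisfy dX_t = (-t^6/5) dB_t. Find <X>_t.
<X>_t = t^13/325

For an Itô process dX_t = a(t) dt + b(t) dB_t, the quadratic variation is <X>_t = int_0^t b(s)^2 ds (the drift term does not contribute). Here b(s) = -s^6/5, so
  b(s)^2 = s^12/25.
Integrating from 0 to t:
  <X>_t = int_0^t (s^12/25) ds = t^13/325.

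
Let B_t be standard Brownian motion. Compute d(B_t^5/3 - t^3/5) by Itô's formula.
d(B_t^5/3 - t^3/5) = (10*B_t^3/3 - 3*t^2/5) dt + (5*B_t^4/3) dB_t

Itô's formula for f(t, x): d f(t, B_t) = (f_t + (1/2) f_xx) dt + f_x dB_t. Compute partials of f(t, x) = -t^3/5 + x^5/3:
  f_t(t,x)  = -3*t^2/5
  f_x(t,x)  = 5*x^4/3
  f_xx(t,x) = 20*x^3/3
Assemble drift = f_t + (1/2) f_xx = -3*t^2/5 + 10*x^3/3 and diffusion = f_x = 5*x^4/3. Substituting x = B_t:
  d(B_t^5/3 - t^3/5) = (10*B_t^3/3 - 3*t^2/5) dt + (5*B_t^4/3) dB_t.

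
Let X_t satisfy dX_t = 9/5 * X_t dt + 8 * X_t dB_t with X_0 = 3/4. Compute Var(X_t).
Var(X_t) = 9*(exp(64*t) - 1)*exp(18*t/5)/16

For GBM dX = mu X dt + sigma X dB with X_0 = x_0, apply Itô to Y = log X: dY = (mu - sigma^2/2) dt + sigma dB, so Y_t = log(x_0) + (mu - sigma^2/2) t + sigma B_t and hence X_t = x_0 * exp((mu - sigma^2/2) t + sigma B_t).
With mu = 9/5, sigma = 8, x_0 = 3/4, this gives:
  X_t = 3/4 * exp((-151/5) * t + (8) * B_t).
Since sigma*B_t ~ Normal(0, sigma^2 t), E[exp(sigma*B_t)] = exp(sigma^2 t / 2); so E[X_t] = x_0 * exp((mu - sigma^2/2) t) * exp(sigma^2 t / 2) = x_0 * exp(mu t) = 3*exp(9*t/5)/4.
Var(X_t) = E[X_t^2] - (E[X_t])^2 = x_0^2 * exp(2 mu t) * (exp(sigma^2 t) - 1) = 9*(exp(64*t) - 1)*exp(18*t/5)/16.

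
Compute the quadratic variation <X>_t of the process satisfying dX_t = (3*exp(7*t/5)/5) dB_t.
<X>_t = 9*exp(14*t/5)/70 - 9/70

For an Itô process dX_t = a(t) dt + b(t) dB_t, the quadratic variation is <X>_t = int_0^t b(s)^2 ds (the drift term does not contribute). Here b(s) = 3*exp(7*s/5)/5, so
  b(s)^2 = 9*exp(14*s/5)/25.
Integrating from 0 to t:
  <X>_t = int_0^t (9*exp(14*s/5)/25) ds = 9*exp(14*t/5)/70 - 9/70.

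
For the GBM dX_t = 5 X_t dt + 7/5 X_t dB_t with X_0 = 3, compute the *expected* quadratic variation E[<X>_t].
E[<X>_t] = 441*exp(299*t/25)/299 - 441/299

<X>_t = int_0^t ((7/5) * X_s)^2 ds. Taking expectation inside the integral: E[<X>_t] = (7/5)^2 * int_0^t E[X_s^2] ds. For GBM, E[X_s^2] = x_0^2 * exp((2 mu + sigma^2) s). Integrating:
  E[<X>_t] = (7/5)^2 * 3^2 * (exp((2*5 + (7/5)^2) t) - 1) / (2*5 + (7/5)^2)
           = (7/5)^2 * 3^2 * (exp((299/25) t) - 1) / (299/25) = 441*exp(299*t/25)/299 - 441/299.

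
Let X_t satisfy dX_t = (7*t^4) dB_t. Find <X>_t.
<X>_t = 49*t^9/9

For an Itô process dX_t = a(t) dt + b(t) dB_t, the quadratic variation is <X>_t = int_0^t b(s)^2 ds (the drift term does not contribute). Here b(s) = 7*s^4, so
  b(s)^2 = 49*s^8.
Integrating from 0 to t:
  <X>_t = int_0^t (49*s^8) ds = 49*t^9/9.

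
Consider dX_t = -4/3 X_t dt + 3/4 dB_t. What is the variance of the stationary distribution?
lim Var(X_t) = 27/128

The OU SDE dX = -theta X dt + sigma dB admits the integrating factor exp(theta t): d(exp(theta t) X_t) = sigma exp(theta t) dB_t. Integrating from 0 to t gives X_t = x_0 * exp(-theta t) + sigma * int_0^t exp(-theta (t-s)) dB_s for any initial x_0. The Itô integral has variance (by the Itô isometry) sigma^2 * int_0^t exp(-2 theta (t - s)) ds = sigma^2 * (1 - exp(-2 theta t)) / (2 theta), independent of x_0.
With theta = 4/3, sigma = 3/4:
  Var(X_t) = (3/4)^2 * (1 - exp(-2*4/3 t)) / (2 * 4/3) = 27/128 - 27*exp(-8*t/3)/128.
As t -> infinity, exp(-2*4/3 t) -> 0, so the stationary variance is sigma^2 / (2 theta) = 27/128.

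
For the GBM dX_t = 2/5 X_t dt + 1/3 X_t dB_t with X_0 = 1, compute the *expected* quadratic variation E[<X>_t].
E[<X>_t] = 5*exp(41*t/45)/41 - 5/41

<X>_t = int_0^t ((1/3) * X_s)^2 ds. Taking expectation inside the integral: E[<X>_t] = (1/3)^2 * int_0^t E[X_s^2] ds. For GBM, E[X_s^2] = x_0^2 * exp((2 mu + sigma^2) s). Integrating:
  E[<X>_t] = (1/3)^2 * 1^2 * (exp((2*(2/5) + (1/3)^2) t) - 1) / (2*(2/5) + (1/3)^2)
           = (1/3)^2 * 1^2 * (exp((41/45) t) - 1) / (41/45) = 5*exp(41*t/45)/41 - 5/41.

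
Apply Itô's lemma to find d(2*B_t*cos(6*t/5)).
d(2*B_t*cos(6*t/5)) = (-12*B_t*sin(6*t/5)/5) dt + (2*cos(6*t/5)) dB_t

Itô's formula for f(t, x): d f(t, B_t) = (f_t + (1/2) f_xx) dt + f_x dB_t. Compute partials of f(t, x) = 2*x*cos(6*t/5):
  f_t(t,x)  = -12*x*sin(6*t/5)/5
  f_x(t,x)  = 2*cos(6*t/5)
  f_xx(t,x) = 0
Assemble drift = f_t + (1/2) f_xx = -12*x*sin(6*t/5)/5 and diffusion = f_x = 2*cos(6*t/5). Substituting x = B_t:
  d(2*B_t*cos(6*t/5)) = (-12*B_t*sin(6*t/5)/5) dt + (2*cos(6*t/5)) dB_t.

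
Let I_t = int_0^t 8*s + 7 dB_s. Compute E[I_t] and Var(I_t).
E[I_t] = 0; Var(I_t) = t*(64*t^2 + 168*t + 147)/3

The Itô integral of a deterministic integrand f(s) has mean 0 because each increment f(s) * (B_{s+ds} - B_s) has mean 0. By the Itô isometry:
  Var( int_0^t f(s) dB_s ) = E[ (int_0^t f(s) dB_s)^2 ] = int_0^t f(s)^2 ds.
Here f(s) = 8*s + 7, so f(s)^2 = (8*s + 7)^2. Integrate:
  int_0^t ((8*s + 7)^2) ds = t*(64*t^2 + 168*t + 147)/3.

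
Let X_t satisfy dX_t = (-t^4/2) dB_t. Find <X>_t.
<X>_t = t^9/36

For an Itô process dX_t = a(t) dt + b(t) dB_t, the quadratic variation is <X>_t = int_0^t b(s)^2 ds (the drift term does not contribute). Here b(s) = -s^4/2, so
  b(s)^2 = s^8/4.
Integrating from 0 to t:
  <X>_t = int_0^t (s^8/4) ds = t^9/36.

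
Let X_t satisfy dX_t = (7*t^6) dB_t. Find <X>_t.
<X>_t = 49*t^13/13

For an Itô process dX_t = a(t) dt + b(t) dB_t, the quadratic variation is <X>_t = int_0^t b(s)^2 ds (the drift term does not contribute). Here b(s) = 7*s^6, so
  b(s)^2 = 49*s^12.
Integrating from 0 to t:
  <X>_t = int_0^t (49*s^12) ds = 49*t^13/13.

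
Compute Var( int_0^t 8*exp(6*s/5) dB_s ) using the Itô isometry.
Var = 80*exp(12*t/5)/3 - 80/3

The Itô integral of a deterministic integrand f(s) has mean 0 because each increment f(s) * (B_{s+ds} - B_s) has mean 0. By the Itô isometry:
  Var( int_0^t f(s) dB_s ) = E[ (int_0^t f(s) dB_s)^2 ] = int_0^t f(s)^2 ds.
Here f(s) = 8*exp(6*s/5), so f(s)^2 = 64*exp(12*s/5). Integrate:
  int_0^t (64*exp(12*s/5)) ds = 80*exp(12*t/5)/3 - 80/3.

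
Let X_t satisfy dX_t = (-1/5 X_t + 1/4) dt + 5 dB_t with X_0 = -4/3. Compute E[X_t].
E[X_t] = 5/4 - 31*exp(-t/5)/12

Taking expectations and using E[dB_t] = 0, the mean m(t) = E[X_t] satisfies the ODE m'(t) = a m(t) + b with m(0) = x_0. With a = -1/5, b = 1/4, x_0 = -4/3, the solution is
  m(t) = x_0 * exp(a t) + (b/a) * (exp(a t) - 1)
       = (-4/3) * exp((-1/5) t) + ((1/4)/(-1/5)) * (exp((-1/5) t) - 1)
       = 5/4 - 31*exp(-t/5)/12.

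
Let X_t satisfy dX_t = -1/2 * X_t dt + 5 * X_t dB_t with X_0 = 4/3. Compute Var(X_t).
Var(X_t) = (16*exp(25*t) - 16)*exp(-t)/9

For GBM dX = mu X dt + sigma X dB with X_0 = x_0, apply Itô to Y = log X: dY = (mu - sigma^2/2) dt + sigma dB, so Y_t = log(x_0) + (mu - sigma^2/2) t + sigma B_t and hence X_t = x_0 * exp((mu - sigma^2/2) t + sigma B_t).
With mu = -1/2, sigma = 5, x_0 = 4/3, this gives:
  X_t = 4/3 * exp((-13) * t + (5) * B_t).
Since sigma*B_t ~ Normal(0, sigma^2 t), E[exp(sigma*B_t)] = exp(sigma^2 t / 2); so E[X_t] = x_0 * exp((mu - sigma^2/2) t) * exp(sigma^2 t / 2) = x_0 * exp(mu t) = 4*exp(-t/2)/3.
Var(X_t) = E[X_t^2] - (E[X_t])^2 = x_0^2 * exp(2 mu t) * (exp(sigma^2 t) - 1) = (16*exp(25*t) - 16)*exp(-t)/9.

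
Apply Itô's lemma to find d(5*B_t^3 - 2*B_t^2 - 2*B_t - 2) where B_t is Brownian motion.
d(5*B_t^3 - 2*B_t^2 - 2*B_t - 2) = (15*B_t - 2) dt + (15*B_t^2 - 4*B_t - 2) dB_t

Itô's formula for f(B_t) gives d f(B_t) = f'(B_t) dB_t + (1/2) f''(B_t) dt. Compute derivatives of f(x) = 5*x^3 - 2*x^2 - 2*x - 2:
  f'(x)  = 15*x^2 - 4*x - 2
  f''(x) = 30*x - 4
Substitute x = B_t and multiply the f'' term by 1/2:
  drift     = (1/2) * (30*x - 4) evaluated at B_t = 15*B_t - 2
  diffusion = (15*x^2 - 4*x - 2) evaluated at B_t = 15*B_t^2 - 4*B_t - 2
Therefore d(5*B_t^3 - 2*B_t^2 - 2*B_t - 2) = (15*B_t - 2) dt + (15*B_t^2 - 4*B_t - 2) dB_t.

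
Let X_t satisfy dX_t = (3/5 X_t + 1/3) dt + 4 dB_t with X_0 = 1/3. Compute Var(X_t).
Var(X_t) = 40*exp(6*t/5)/3 - 40/3

The variance V(t) = Var(X_t) satisfies V'(t) = 2 a V(t) + c^2 with V(0) = 0 (drift coefficient is linear in X, diffusion is constant). With a = 3/5, c = 4, the solution is
  V(t) = (c^2 / (2 a)) * (exp(2 a t) - 1)
       = (4^2 / (2*(3/5))) * (exp((6/5) t) - 1)
       = 40*exp(6*t/5)/3 - 40/3.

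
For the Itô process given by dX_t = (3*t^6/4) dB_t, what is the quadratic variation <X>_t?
<X>_t = 9*t^13/208

For an Itô process dX_t = a(t) dt + b(t) dB_t, the quadratic variation is <X>_t = int_0^t b(s)^2 ds (the drift term does not contribute). Here b(s) = 3*s^6/4, so
  b(s)^2 = 9*s^12/16.
Integrating from 0 to t:
  <X>_t = int_0^t (9*s^12/16) ds = 9*t^13/208.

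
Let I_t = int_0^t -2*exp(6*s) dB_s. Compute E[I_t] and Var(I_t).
E[I_t] = 0; Var(I_t) = exp(12*t)/3 - 1/3

The Itô integral of a deterministic integrand f(s) has mean 0 because each increment f(s) * (B_{s+ds} - B_s) has mean 0. By the Itô isometry:
  Var( int_0^t f(s) dB_s ) = E[ (int_0^t f(s) dB_s)^2 ] = int_0^t f(s)^2 ds.
Here f(s) = -2*exp(6*s), so f(s)^2 = 4*exp(12*s). Integrate:
  int_0^t (4*exp(12*s)) ds = exp(12*t)/3 - 1/3.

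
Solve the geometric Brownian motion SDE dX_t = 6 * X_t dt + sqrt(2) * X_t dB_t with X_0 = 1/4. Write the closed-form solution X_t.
X_t = 1/4 * exp((5) * t + (sqrt(2)) * B_t)

For GBM dX = mu X dt + sigma X dB with X_0 = x_0, apply Itô to Y = log X: dY = (mu - sigma^2/2) dt + sigma dB, so Y_t = log(x_0) + (mu - sigma^2/2) t + sigma B_t and hence X_t = x_0 * exp((mu - sigma^2/2) t + sigma B_t).
With mu = 6, sigma = sqrt(2), x_0 = 1/4, this gives:
  X_t = 1/4 * exp((5) * t + (sqrt(2)) * B_t).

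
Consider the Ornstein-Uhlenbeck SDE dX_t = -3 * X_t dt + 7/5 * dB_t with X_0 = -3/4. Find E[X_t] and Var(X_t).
E[X_t] = -3*exp(-3*t)/4; Var(X_t) = 49/150 - 49*exp(-6*t)/150

The OU SDE dX = -theta X dt + sigma dB admits the integrating factor exp(theta t): d(exp(theta t) X_t) = sigma exp(theta t) dB_t. Integrating from 0 to t:
  X_t = x_0 * exp(-theta t) + sigma * int_0^t exp(-theta (t-s)) dB_s.
The Itô integral has mean 0 and (by the Itô isometry) variance sigma^2 * int_0^t exp(-2 theta (t - s)) ds = sigma^2 * (1 - exp(-2 theta t)) / (2 theta).
With theta = 3, sigma = 7/5, x_0 = -3/4:
  E[X_t] = -3/4 * exp(-3 t) = -3*exp(-3*t)/4
  Var(X_t) = (7/5)^2 * (1 - exp(-2*3 t)) / (2 * 3) = 49/150 - 49*exp(-6*t)/150.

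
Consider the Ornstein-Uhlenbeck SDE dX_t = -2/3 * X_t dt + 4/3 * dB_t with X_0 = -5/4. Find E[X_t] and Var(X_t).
E[X_t] = -5*exp(-2*t/3)/4; Var(X_t) = 4/3 - 4*exp(-4*t/3)/3

The OU SDE dX = -theta X dt + sigma dB admits the integrating factor exp(theta t): d(exp(theta t) X_t) = sigma exp(theta t) dB_t. Integrating from 0 to t:
  X_t = x_0 * exp(-theta t) + sigma * int_0^t exp(-theta (t-s)) dB_s.
The Itô integral has mean 0 and (by the Itô isometry) variance sigma^2 * int_0^t exp(-2 theta (t - s)) ds = sigma^2 * (1 - exp(-2 theta t)) / (2 theta).
With theta = 2/3, sigma = 4/3, x_0 = -5/4:
  E[X_t] = -5/4 * exp(-2/3 t) = -5*exp(-2*t/3)/4
  Var(X_t) = (4/3)^2 * (1 - exp(-2*2/3 t)) / (2 * 2/3) = 4/3 - 4*exp(-4*t/3)/3.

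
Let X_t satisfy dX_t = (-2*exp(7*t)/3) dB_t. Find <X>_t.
<X>_t = 2*exp(14*t)/63 - 2/63

For an Itô process dX_t = a(t) dt + b(t) dB_t, the quadratic variation is <X>_t = int_0^t b(s)^2 ds (the drift term does not contribute). Here b(s) = -2*exp(7*s)/3, so
  b(s)^2 = 4*exp(14*s)/9.
Integrating from 0 to t:
  <X>_t = int_0^t (4*exp(14*s)/9) ds = 2*exp(14*t)/63 - 2/63.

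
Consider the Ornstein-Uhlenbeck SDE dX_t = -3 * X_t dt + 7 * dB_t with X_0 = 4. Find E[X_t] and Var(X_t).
E[X_t] = 4*exp(-3*t); Var(X_t) = 49/6 - 49*exp(-6*t)/6

The OU SDE dX = -theta X dt + sigma dB admits the integrating factor exp(theta t): d(exp(theta t) X_t) = sigma exp(theta t) dB_t. Integrating from 0 to t:
  X_t = x_0 * exp(-theta t) + sigma * int_0^t exp(-theta (t-s)) dB_s.
The Itô integral has mean 0 and (by the Itô isometry) variance sigma^2 * int_0^t exp(-2 theta (t - s)) ds = sigma^2 * (1 - exp(-2 theta t)) / (2 theta).
With theta = 3, sigma = 7, x_0 = 4:
  E[X_t] = 4 * exp(-3 t) = 4*exp(-3*t)
  Var(X_t) = (7)^2 * (1 - exp(-2*3 t)) / (2 * 3) = 49/6 - 49*exp(-6*t)/6.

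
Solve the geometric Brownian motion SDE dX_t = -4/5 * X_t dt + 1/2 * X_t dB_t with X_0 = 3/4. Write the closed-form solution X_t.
X_t = 3/4 * exp((-37/40) * t + (1/2) * B_t)

For GBM dX = mu X dt + sigma X dB with X_0 = x_0, apply Itô to Y = log X: dY = (mu - sigma^2/2) dt + sigma dB, so Y_t = log(x_0) + (mu - sigma^2/2) t + sigma B_t and hence X_t = x_0 * exp((mu - sigma^2/2) t + sigma B_t).
With mu = -4/5, sigma = 1/2, x_0 = 3/4, this gives:
  X_t = 3/4 * exp((-37/40) * t + (1/2) * B_t).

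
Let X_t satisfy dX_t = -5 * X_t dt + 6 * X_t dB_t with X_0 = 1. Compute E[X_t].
E[X_t] = exp(-5*t)

For GBM dX = mu X dt + sigma X dB with X_0 = x_0, apply Itô to Y = log X: dY = (mu - sigma^2/2) dt + sigma dB, so Y_t = log(x_0) + (mu - sigma^2/2) t + sigma B_t and hence X_t = x_0 * exp((mu - sigma^2/2) t + sigma B_t).
With mu = -5, sigma = 6, x_0 = 1, this gives:
  X_t = 1 * exp((-23) * t + (6) * B_t).
Since sigma*B_t ~ Normal(0, sigma^2 t), E[exp(sigma*B_t)] = exp(sigma^2 t / 2); so E[X_t] = x_0 * exp((mu - sigma^2/2) t) * exp(sigma^2 t / 2) = x_0 * exp(mu t) = exp(-5*t).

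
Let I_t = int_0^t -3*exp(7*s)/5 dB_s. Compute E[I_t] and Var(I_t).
E[I_t] = 0; Var(I_t) = 9*exp(14*t)/350 - 9/350

The Itô integral of a deterministic integrand f(s) has mean 0 because each increment f(s) * (B_{s+ds} - B_s) has mean 0. By the Itô isometry:
  Var( int_0^t f(s) dB_s ) = E[ (int_0^t f(s) dB_s)^2 ] = int_0^t f(s)^2 ds.
Here f(s) = -3*exp(7*s)/5, so f(s)^2 = 9*exp(14*s)/25. Integrate:
  int_0^t (9*exp(14*s)/25) ds = 9*exp(14*t)/350 - 9/350.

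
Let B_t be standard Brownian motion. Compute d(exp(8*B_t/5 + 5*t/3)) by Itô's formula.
d(exp(8*B_t/5 + 5*t/3)) = (221*exp(8*B_t/5 + 5*t/3)/75) dt + (8*exp(8*B_t/5 + 5*t/3)/5) dB_t

Itô's formula for f(t, x): d f(t, B_t) = (f_t + (1/2) f_xx) dt + f_x dB_t. Compute partials of f(t, x) = exp(5*t/3 + 8*x/5):
  f_t(t,x)  = 5*exp(5*t/3 + 8*x/5)/3
  f_x(t,x)  = 8*exp(5*t/3 + 8*x/5)/5
  f_xx(t,x) = 64*exp(5*t/3 + 8*x/5)/25
Assemble drift = f_t + (1/2) f_xx = 221*exp(5*t/3 + 8*x/5)/75 and diffusion = f_x = 8*exp(5*t/3 + 8*x/5)/5. Substituting x = B_t:
  d(exp(8*B_t/5 + 5*t/3)) = (221*exp(8*B_t/5 + 5*t/3)/75) dt + (8*exp(8*B_t/5 + 5*t/3)/5) dB_t.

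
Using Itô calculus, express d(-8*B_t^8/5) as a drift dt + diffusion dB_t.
d(-8*B_t^8/5) = (-224*B_t^6/5) dt + (-64*B_t^7/5) dB_t

Itô's formula for f(B_t) gives d f(B_t) = f'(B_t) dB_t + (1/2) f''(B_t) dt. Compute derivatives of f(x) = -8*x^8/5:
  f'(x)  = -64*x^7/5
  f''(x) = -448*x^6/5
Substitute x = B_t and multiply the f'' term by 1/2:
  drift     = (1/2) * (-448*x^6/5) evaluated at B_t = -224*B_t^6/5
  diffusion = (-64*x^7/5) evaluated at B_t = -64*B_t^7/5
Therefore d(-8*B_t^8/5) = (-224*B_t^6/5) dt + (-64*B_t^7/5) dB_t.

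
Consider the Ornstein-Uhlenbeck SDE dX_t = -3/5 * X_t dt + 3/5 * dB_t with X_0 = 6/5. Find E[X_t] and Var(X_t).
E[X_t] = 6*exp(-3*t/5)/5; Var(X_t) = 3/10 - 3*exp(-6*t/5)/10

The OU SDE dX = -theta X dt + sigma dB admits the integrating factor exp(theta t): d(exp(theta t) X_t) = sigma exp(theta t) dB_t. Integrating from 0 to t:
  X_t = x_0 * exp(-theta t) + sigma * int_0^t exp(-theta (t-s)) dB_s.
The Itô integral has mean 0 and (by the Itô isometry) variance sigma^2 * int_0^t exp(-2 theta (t - s)) ds = sigma^2 * (1 - exp(-2 theta t)) / (2 theta).
With theta = 3/5, sigma = 3/5, x_0 = 6/5:
  E[X_t] = 6/5 * exp(-3/5 t) = 6*exp(-3*t/5)/5
  Var(X_t) = (3/5)^2 * (1 - exp(-2*3/5 t)) / (2 * 3/5) = 3/10 - 3*exp(-6*t/5)/10.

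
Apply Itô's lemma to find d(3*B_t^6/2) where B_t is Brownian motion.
d(3*B_t^6/2) = (45*B_t^4/2) dt + (9*B_t^5) dB_t

Itô's formula for f(B_t) gives d f(B_t) = f'(B_t) dB_t + (1/2) f''(B_t) dt. Compute derivatives of f(x) = 3*x^6/2:
  f'(x)  = 9*x^5
  f''(x) = 45*x^4
Substitute x = B_t and multiply the f'' term by 1/2:
  drift     = (1/2) * (45*x^4) evaluated at B_t = 45*B_t^4/2
  diffusion = (9*x^5) evaluated at B_t = 9*B_t^5
Therefore d(3*B_t^6/2) = (45*B_t^4/2) dt + (9*B_t^5) dB_t.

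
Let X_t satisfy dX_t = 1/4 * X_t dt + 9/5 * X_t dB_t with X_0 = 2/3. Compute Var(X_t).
Var(X_t) = 4*(exp(81*t/25) - 1)*exp(t/2)/9

For GBM dX = mu X dt + sigma X dB with X_0 = x_0, apply Itô to Y = log X: dY = (mu - sigma^2/2) dt + sigma dB, so Y_t = log(x_0) + (mu - sigma^2/2) t + sigma B_t and hence X_t = x_0 * exp((mu - sigma^2/2) t + sigma B_t).
With mu = 1/4, sigma = 9/5, x_0 = 2/3, this gives:
  X_t = 2/3 * exp((-137/100) * t + (9/5) * B_t).
Since sigma*B_t ~ Normal(0, sigma^2 t), E[exp(sigma*B_t)] = exp(sigma^2 t / 2); so E[X_t] = x_0 * exp((mu - sigma^2/2) t) * exp(sigma^2 t / 2) = x_0 * exp(mu t) = 2*exp(t/4)/3.
Var(X_t) = E[X_t^2] - (E[X_t])^2 = x_0^2 * exp(2 mu t) * (exp(sigma^2 t) - 1) = 4*(exp(81*t/25) - 1)*exp(t/2)/9.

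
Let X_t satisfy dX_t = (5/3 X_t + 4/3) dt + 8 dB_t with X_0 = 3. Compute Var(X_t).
Var(X_t) = 96*exp(10*t/3)/5 - 96/5

The variance V(t) = Var(X_t) satisfies V'(t) = 2 a V(t) + c^2 with V(0) = 0 (drift coefficient is linear in X, diffusion is constant). With a = 5/3, c = 8, the solution is
  V(t) = (c^2 / (2 a)) * (exp(2 a t) - 1)
       = (8^2 / (2*(5/3))) * (exp((10/3) t) - 1)
       = 96*exp(10*t/3)/5 - 96/5.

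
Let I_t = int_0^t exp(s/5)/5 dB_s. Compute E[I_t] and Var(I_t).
E[I_t] = 0; Var(I_t) = exp(2*t/5)/10 - 1/10

The Itô integral of a deterministic integrand f(s) has mean 0 because each increment f(s) * (B_{s+ds} - B_s) has mean 0. By the Itô isometry:
  Var( int_0^t f(s) dB_s ) = E[ (int_0^t f(s) dB_s)^2 ] = int_0^t f(s)^2 ds.
Here f(s) = exp(s/5)/5, so f(s)^2 = exp(2*s/5)/25. Integrate:
  int_0^t (exp(2*s/5)/25) ds = exp(2*t/5)/10 - 1/10.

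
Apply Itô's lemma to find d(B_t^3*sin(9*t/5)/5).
d(B_t^3*sin(9*t/5)/5) = (3*B_t*(3*B_t^2*cos(9*t/5) + 5*sin(9*t/5))/25) dt + (3*B_t^2*sin(9*t/5)/5) dB_t

Itô's formula for f(t, x): d f(t, B_t) = (f_t + (1/2) f_xx) dt + f_x dB_t. Compute partials of f(t, x) = x^3*sin(9*t/5)/5:
  f_t(t,x)  = 9*x^3*cos(9*t/5)/25
  f_x(t,x)  = 3*x^2*sin(9*t/5)/5
  f_xx(t,x) = 6*x*sin(9*t/5)/5
Assemble drift = f_t + (1/2) f_xx = 3*x*(3*x^2*cos(9*t/5) + 5*sin(9*t/5))/25 and diffusion = f_x = 3*x^2*sin(9*t/5)/5. Substituting x = B_t:
  d(B_t^3*sin(9*t/5)/5) = (3*B_t*(3*B_t^2*cos(9*t/5) + 5*sin(9*t/5))/25) dt + (3*B_t^2*sin(9*t/5)/5) dB_t.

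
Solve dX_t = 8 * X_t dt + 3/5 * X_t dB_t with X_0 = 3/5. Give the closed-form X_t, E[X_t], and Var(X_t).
X_t = 3/5 * exp((391/50) t + (3/5) B_t); E[X_t] = 3*exp(8*t)/5; Var(X_t) = 9*(exp(9*t/25) - 1)*exp(16*t)/25

For GBM dX = mu X dt + sigma X dB with X_0 = x_0, apply Itô to Y = log X: dY = (mu - sigma^2/2) dt + sigma dB, so Y_t = log(x_0) + (mu - sigma^2/2) t + sigma B_t and hence X_t = x_0 * exp((mu - sigma^2/2) t + sigma B_t).
With mu = 8, sigma = 3/5, x_0 = 3/5, this gives:
  X_t = 3/5 * exp((391/50) * t + (3/5) * B_t).
Since sigma*B_t ~ Normal(0, sigma^2 t), E[exp(sigma*B_t)] = exp(sigma^2 t / 2); so E[X_t] = x_0 * exp((mu - sigma^2/2) t) * exp(sigma^2 t / 2) = x_0 * exp(mu t) = 3*exp(8*t)/5.
Var(X_t) = E[X_t^2] - (E[X_t])^2 = x_0^2 * exp(2 mu t) * (exp(sigma^2 t) - 1) = 9*(exp(9*t/25) - 1)*exp(16*t)/25.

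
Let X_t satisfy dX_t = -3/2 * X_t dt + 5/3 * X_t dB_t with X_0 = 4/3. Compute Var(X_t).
Var(X_t) = (16*exp(25*t/9) - 16)*exp(-3*t)/9

For GBM dX = mu X dt + sigma X dB with X_0 = x_0, apply Itô to Y = log X: dY = (mu - sigma^2/2) dt + sigma dB, so Y_t = log(x_0) + (mu - sigma^2/2) t + sigma B_t and hence X_t = x_0 * exp((mu - sigma^2/2) t + sigma B_t).
With mu = -3/2, sigma = 5/3, x_0 = 4/3, this gives:
  X_t = 4/3 * exp((-26/9) * t + (5/3) * B_t).
Since sigma*B_t ~ Normal(0, sigma^2 t), E[exp(sigma*B_t)] = exp(sigma^2 t / 2); so E[X_t] = x_0 * exp((mu - sigma^2/2) t) * exp(sigma^2 t / 2) = x_0 * exp(mu t) = 4*exp(-3*t/2)/3.
Var(X_t) = E[X_t^2] - (E[X_t])^2 = x_0^2 * exp(2 mu t) * (exp(sigma^2 t) - 1) = (16*exp(25*t/9) - 16)*exp(-3*t)/9.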